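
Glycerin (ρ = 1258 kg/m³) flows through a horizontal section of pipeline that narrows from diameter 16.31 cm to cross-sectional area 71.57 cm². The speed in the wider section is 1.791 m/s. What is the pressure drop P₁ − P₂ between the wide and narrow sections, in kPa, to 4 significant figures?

By continuity, v₂ = v₁·A₁/A₂ = 1.791·(208.9/71.57) = 5.228 m/s.
With no height change, Bernoulli's equation is P₁ + ½ρv₁² = P₂ + ½ρv₂².
P₁ − P₂ = ½·1258·(5.228² − 1.791²) = ½·1258·24.13 = 15180 Pa.

ΔP ≈ 15.18 kPa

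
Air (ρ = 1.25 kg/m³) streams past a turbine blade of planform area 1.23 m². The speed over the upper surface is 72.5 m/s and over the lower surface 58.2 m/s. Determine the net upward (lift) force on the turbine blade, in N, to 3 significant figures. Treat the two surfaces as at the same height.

From P + ½ρv² = const at equal height, P_low − P_up = ½ρ(v_up² − v_low²).
ΔP = ½·1.25·(72.5² − 58.2²) = 1170 Pa.
Lift = ΔP · A = 1170 × 1.23 = 1440 N.

1440 N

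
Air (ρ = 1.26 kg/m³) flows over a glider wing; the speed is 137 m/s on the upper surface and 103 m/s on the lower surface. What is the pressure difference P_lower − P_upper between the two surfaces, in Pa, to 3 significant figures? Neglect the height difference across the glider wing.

5140 Pa

With negligible Δh, P + ½ρv² is constant, so P_low − P_up = ½ρ(v_up² − v_low²).
ΔP = ½·1.26·(137² − 103²) = 5140 Pa.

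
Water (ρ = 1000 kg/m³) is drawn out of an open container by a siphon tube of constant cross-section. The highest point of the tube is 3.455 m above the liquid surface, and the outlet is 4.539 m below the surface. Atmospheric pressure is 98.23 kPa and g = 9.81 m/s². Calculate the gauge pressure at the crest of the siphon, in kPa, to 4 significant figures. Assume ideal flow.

From the surface to the outlet (both open to atmosphere, surface at rest): v = √(2g·h_out) = √(2·9.81·4.539) = 9.437 m/s.
Continuity keeps v the same throughout the tube; from surface to crest, P_atm + 0 = P_top + ½ρv² + ρg·h_top.
P_top = 98230 − ½·1000·9.437² − 1000·9.81·3.455 = 19810 Pa. So P_gauge = P_top − P_atm = -78420 Pa.

P_gauge ≈ -78.42 kPa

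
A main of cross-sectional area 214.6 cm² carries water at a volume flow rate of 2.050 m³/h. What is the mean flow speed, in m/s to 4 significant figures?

0.02654 m/s

Q = 2.050 m³/h = 0.0005694 m³/s.
v = Q/A = 0.0005694 / 0.02146 = 0.02654 m/s.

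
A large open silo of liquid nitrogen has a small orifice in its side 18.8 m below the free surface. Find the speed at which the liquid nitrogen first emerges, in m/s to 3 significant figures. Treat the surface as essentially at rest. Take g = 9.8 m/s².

Torricelli's result v = √(2gh) gives v = √(2·9.8·18.8) = 19.2 m/s.

v ≈ 19.2 m/s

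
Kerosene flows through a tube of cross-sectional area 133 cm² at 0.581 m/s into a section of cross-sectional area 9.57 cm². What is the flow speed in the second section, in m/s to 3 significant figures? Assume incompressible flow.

v₂ ≈ 8.07 m/s

By continuity, v₂ = v₁·A₁/A₂ = 0.581·(133/9.57) = 8.07 m/s.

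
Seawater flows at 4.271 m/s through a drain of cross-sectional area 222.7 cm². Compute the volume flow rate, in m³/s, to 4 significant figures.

Q = A·v = 0.02227 m² × 4.271 m/s = 0.09512 m³/s.

0.09512 m³/s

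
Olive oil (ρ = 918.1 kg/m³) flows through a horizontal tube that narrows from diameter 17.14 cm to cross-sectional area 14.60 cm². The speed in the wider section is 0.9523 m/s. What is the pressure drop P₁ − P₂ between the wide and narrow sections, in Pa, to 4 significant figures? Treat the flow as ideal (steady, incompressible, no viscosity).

Mass conservation (A₁v₁ = A₂v₂) gives v₂ = 0.9523 × 230.7/14.60 = 15.05 m/s.
The pipe is horizontal, so Bernoulli reduces to P₁ + ½ρv₁² = P₂ + ½ρv₂².
P₁ − P₂ = ½·918.1·(15.05² − 0.9523²) = ½·918.1·225.6 = 103600 Pa.

103600 Pa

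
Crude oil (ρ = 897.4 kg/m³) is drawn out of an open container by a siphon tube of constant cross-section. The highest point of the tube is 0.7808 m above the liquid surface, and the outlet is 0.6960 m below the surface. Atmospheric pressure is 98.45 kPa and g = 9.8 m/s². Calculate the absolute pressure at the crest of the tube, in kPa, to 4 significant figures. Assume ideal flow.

The outlet speed comes from Torricelli: v = √(2g·0.6960) = 3.693 m/s.
With constant cross-section the crest speed equals v; applying Bernoulli from the surface up to the crest, P_top = P_atm − ½ρv² − ρg·h_top.
P_top = 98450 − ½·897.4·3.693² − 897.4·9.8·0.7808 = 85460 Pa.

85.46 kPa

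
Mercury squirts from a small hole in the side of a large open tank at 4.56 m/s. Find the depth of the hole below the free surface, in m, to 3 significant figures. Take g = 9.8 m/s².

Inverting v = √(2gh) gives h = v² / 2g.
h = 4.56²/(2·9.8) = 20.8/19.60 = 1.06 m.

1.06 m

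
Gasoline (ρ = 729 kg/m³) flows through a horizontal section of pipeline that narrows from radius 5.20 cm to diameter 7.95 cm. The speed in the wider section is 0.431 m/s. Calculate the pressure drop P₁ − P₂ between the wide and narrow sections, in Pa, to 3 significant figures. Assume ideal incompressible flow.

ΔP = 131 Pa

Continuity gives A₁v₁ = A₂v₂, so v₂ = (84.9 cm²)/(49.6 cm²) × 0.431 m/s = 0.738 m/s.
The pipe is horizontal, so Bernoulli reduces to P₁ + ½ρv₁² = P₂ + ½ρv₂².
P₁ − P₂ = ½·729·(0.738² − 0.431²) = ½·729·0.358 = 131 Pa.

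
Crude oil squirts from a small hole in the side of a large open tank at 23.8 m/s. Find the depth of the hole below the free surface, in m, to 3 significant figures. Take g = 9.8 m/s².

h ≈ 28.9 m

Inverting v = √(2gh) gives h = v² / 2g.
h = 23.8²/(2·9.8) = 566/19.60 = 28.9 m.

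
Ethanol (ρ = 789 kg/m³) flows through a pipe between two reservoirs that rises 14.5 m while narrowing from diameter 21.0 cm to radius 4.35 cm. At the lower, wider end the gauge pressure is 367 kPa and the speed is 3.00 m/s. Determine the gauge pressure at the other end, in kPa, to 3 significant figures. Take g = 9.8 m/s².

P₂ = 138 kPa

The volume flow rate is constant, so v₂ = (A₁/A₂)v₁ = (346/59.4)·3.00 = 17.5 m/s.
Applying Bernoulli between the two ends and solving for P₂: P₂ = P₁ + ½ρ(v₁² − v₂²) − ρgΔh.
P₂ = 367000 + ½·789·(3.00² − 17.5²) − 789·9.8·(+14.5) = 367000 + (-117000) − (112000) = 138000 Pa.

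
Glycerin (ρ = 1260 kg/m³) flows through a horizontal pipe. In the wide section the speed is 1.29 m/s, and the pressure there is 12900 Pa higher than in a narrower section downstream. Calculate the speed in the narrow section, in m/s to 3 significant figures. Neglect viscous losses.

v₂ ≈ 4.71 m/s

Along the level pipe P + ½ρv² is conserved, hence v₂² = v₁² + 2(P₁ − P₂)/ρ.
v₂ = √(1.29² + 2·12900/1260) = √(1.66 + 20.5) = 4.71 m/s.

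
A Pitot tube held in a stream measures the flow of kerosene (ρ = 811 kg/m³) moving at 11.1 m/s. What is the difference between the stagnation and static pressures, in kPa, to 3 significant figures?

ΔP = 50.0 kPa

At the stagnation point the flow is brought to rest, so Bernoulli gives P_stag − P_static = ½ρv².
ΔP = ½·811·11.1² = 50000 Pa.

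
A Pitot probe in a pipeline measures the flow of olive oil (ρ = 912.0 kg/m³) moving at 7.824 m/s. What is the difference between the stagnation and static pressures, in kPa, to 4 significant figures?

ΔP = 27.91 kPa

The dynamic pressure equals the rise in static pressure at the stagnation point: ΔP = ½ρv².
ΔP = ½·912.0·7.824² = 27910 Pa.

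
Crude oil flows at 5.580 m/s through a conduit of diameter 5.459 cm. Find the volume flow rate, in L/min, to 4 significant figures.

Q = A·v = 0.002341 m² × 5.580 m/s = 0.01306 m³/s.
Converting: 0.01306 m³/s × 60000 = 783.6 L/min.

Q ≈ 783.6 L/min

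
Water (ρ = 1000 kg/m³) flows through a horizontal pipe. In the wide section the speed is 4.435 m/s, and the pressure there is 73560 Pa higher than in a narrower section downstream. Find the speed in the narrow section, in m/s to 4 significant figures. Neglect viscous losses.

Horizontal Bernoulli: P₁ + ½ρv₁² = P₂ + ½ρv₂², so v₂² = v₁² + 2(P₁ − P₂)/ρ.
v₂ = √(4.435² + 2·73560/1000) = √(19.67 + 147.1) = 12.91 m/s.

v₂ ≈ 12.91 m/s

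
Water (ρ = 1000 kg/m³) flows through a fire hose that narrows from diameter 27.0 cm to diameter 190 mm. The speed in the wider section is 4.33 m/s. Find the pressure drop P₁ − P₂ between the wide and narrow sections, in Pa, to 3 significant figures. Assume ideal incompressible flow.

ΔP ≈ 28900 Pa

Mass conservation (A₁v₁ = A₂v₂) gives v₂ = 4.33 × 573/284 = 8.74 m/s.
With no height change, Bernoulli's equation is P₁ + ½ρv₁² = P₂ + ½ρv₂².
P₁ − P₂ = ½·1000·(8.74² − 4.33²) = ½·1000·57.7 = 28900 Pa.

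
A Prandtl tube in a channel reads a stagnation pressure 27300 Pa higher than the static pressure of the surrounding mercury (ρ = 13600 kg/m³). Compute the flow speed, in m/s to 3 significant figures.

At the stagnation point the flow is brought to rest, so Bernoulli gives P_stag − P_static = ½ρv².
v = √(2ΔP/ρ) = √(2·27300/13600) = 2.00 m/s.

2.00 m/s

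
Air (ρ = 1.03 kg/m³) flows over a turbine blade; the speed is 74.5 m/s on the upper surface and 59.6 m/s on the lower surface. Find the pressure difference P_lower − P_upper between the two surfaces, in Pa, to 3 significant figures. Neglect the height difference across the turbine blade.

ΔP ≈ 1030 Pa

The pressure is lower where the speed is higher: ΔP = ½ρ(v_up² − v_low²).
ΔP = ½·1.03·(74.5² − 59.6²) = 1030 Pa.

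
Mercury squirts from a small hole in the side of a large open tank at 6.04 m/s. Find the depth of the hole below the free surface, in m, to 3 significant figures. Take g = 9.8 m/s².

h ≈ 1.86 m

For a small hole in a large open tank, ½v² = gh, giving h = v²/(2g).
h = 6.04²/(2·9.8) = 36.5/19.60 = 1.86 m.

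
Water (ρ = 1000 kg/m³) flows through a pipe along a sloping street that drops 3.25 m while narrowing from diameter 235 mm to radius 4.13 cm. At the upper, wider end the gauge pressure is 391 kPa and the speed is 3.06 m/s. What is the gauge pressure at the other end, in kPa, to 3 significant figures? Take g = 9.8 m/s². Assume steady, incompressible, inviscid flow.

P₂ ≈ 121 kPa

Continuity gives A₁v₁ = A₂v₂, so v₂ = (434 cm²)/(53.6 cm²) × 3.06 m/s = 24.8 m/s.
Applying Bernoulli between the two ends and solving for P₂: P₂ = P₁ + ½ρ(v₁² − v₂²) − ρgΔh.
P₂ = 391000 + ½·1000·(3.06² − 24.8²) − 1000·9.8·(−3.25) = 391000 + (-302000) − (-31800) = 121000 Pa.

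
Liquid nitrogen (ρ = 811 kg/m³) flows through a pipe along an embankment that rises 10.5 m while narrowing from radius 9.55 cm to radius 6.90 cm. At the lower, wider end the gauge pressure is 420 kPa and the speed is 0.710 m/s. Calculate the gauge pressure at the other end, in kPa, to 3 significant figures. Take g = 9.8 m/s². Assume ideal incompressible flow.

By continuity, v₂ = v₁·A₁/A₂ = 0.710·(287/150) = 1.36 m/s.
Energy conservation along the streamline gives P₂ = P₁ − ½ρ(v₂² − v₁²) − ρg(h₂ − h₁).
P₂ = 420000 + ½·811·(0.710² − 1.36²) − 811·9.8·(+10.5) = 420000 + (-546) − (83500) = 336000 Pa.

P₂ ≈ 336 kPa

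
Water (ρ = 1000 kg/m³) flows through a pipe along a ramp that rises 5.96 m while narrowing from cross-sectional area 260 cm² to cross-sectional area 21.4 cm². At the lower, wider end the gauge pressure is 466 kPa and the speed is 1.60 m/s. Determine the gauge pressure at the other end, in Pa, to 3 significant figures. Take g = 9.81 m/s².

Mass conservation (A₁v₁ = A₂v₂) gives v₂ = 1.60 × 260/21.4 = 19.4 m/s.
Bernoulli: P₁ + ½ρv₁² + ρg h₁ = P₂ + ½ρv₂² + ρg h₂, so P₂ = P₁ + ½ρ(v₁² − v₂²) − ρg(h₂ − h₁).
P₂ = 466000 + ½·1000·(1.60² − 19.4²) − 1000·9.81·(+5.96) = 466000 + (-188000) − (58500) = 220000 Pa.

220000 Pa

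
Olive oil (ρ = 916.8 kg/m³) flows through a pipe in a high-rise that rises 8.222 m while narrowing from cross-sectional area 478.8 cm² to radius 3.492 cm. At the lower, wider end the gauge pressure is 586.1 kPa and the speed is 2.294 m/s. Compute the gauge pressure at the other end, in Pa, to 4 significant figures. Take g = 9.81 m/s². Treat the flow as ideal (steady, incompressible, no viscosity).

137700 Pa

By continuity, v₂ = v₁·A₁/A₂ = 2.294·(478.8/38.31) = 28.67 m/s.
Energy conservation along the streamline gives P₂ = P₁ − ½ρ(v₂² − v₁²) − ρg(h₂ − h₁).
P₂ = 586100 + ½·916.8·(2.294² − 28.67²) − 916.8·9.81·(+8.222) = 586100 + (-374400) − (73950) = 137700 Pa.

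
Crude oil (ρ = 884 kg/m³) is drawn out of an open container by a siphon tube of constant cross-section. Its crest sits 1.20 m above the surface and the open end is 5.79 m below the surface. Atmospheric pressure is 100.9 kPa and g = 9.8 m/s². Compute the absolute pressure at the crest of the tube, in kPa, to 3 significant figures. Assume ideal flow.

From the surface to the outlet (both open to atmosphere, surface at rest): v = √(2g·h_out) = √(2·9.8·5.79) = 10.7 m/s.
With constant cross-section the crest speed equals v; applying Bernoulli from the surface up to the crest, P_top = P_atm − ½ρv² − ρg·h_top.
P_top = 100900 − ½·884·10.7² − 884·9.8·1.20 = 40300 Pa.

P_top ≈ 40.3 kPa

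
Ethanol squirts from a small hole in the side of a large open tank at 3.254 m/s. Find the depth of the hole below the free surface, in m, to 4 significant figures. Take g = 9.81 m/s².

h ≈ 0.5397 m

For a small hole in a large open tank, ½v² = gh, giving h = v²/(2g).
h = 3.254²/(2·9.81) = 10.59/19.62 = 0.5397 m.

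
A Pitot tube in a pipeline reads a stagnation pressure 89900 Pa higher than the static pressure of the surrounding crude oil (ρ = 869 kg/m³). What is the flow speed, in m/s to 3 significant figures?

v = 14.4 m/s

At the stagnation point the flow is brought to rest, so Bernoulli gives P_stag − P_static = ½ρv².
v = √(2ΔP/ρ) = √(2·89900/869) = 14.4 m/s.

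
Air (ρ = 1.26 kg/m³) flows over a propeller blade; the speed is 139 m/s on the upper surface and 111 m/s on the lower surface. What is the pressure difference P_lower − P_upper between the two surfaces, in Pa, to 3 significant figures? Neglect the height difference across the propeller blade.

ΔP ≈ 4410 Pa

With negligible Δh, P + ½ρv² is constant, so P_low − P_up = ½ρ(v_up² − v_low²).
ΔP = ½·1.26·(139² − 111²) = 4410 Pa.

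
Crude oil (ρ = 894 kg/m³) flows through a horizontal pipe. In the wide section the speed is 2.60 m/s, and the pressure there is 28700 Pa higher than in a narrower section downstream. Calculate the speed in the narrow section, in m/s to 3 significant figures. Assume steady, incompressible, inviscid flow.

Along the level pipe P + ½ρv² is conserved, hence v₂² = v₁² + 2(P₁ − P₂)/ρ.
v₂ = √(2.60² + 2·28700/894) = √(6.76 + 64.2) = 8.42 m/s.

8.42 m/s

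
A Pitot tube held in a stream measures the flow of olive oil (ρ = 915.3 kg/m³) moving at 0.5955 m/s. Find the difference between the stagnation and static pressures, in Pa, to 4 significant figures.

ΔP ≈ 162.3 Pa

The dynamic pressure equals the rise in static pressure at the stagnation point: ΔP = ½ρv².
ΔP = ½·915.3·0.5955² = 162.3 Pa.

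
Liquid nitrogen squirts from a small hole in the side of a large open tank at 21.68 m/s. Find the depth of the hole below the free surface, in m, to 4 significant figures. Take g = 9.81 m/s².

h ≈ 23.96 m

Torricelli: v = √(2gh), so h = v²/(2g).
h = 21.68²/(2·9.81) = 470.0/19.62 = 23.96 m.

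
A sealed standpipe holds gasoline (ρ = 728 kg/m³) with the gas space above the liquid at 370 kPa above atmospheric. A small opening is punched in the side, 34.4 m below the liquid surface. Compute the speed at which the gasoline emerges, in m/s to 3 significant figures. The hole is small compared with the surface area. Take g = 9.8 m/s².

v ≈ 41.1 m/s

Take point 1 at the surface (v₁ ≈ 0) and point 2 at the hole (at atmospheric pressure). Bernoulli: P₁ + ρg h = P_atm + ½ρv₂².
With P₁ − P_atm = 370000 Pa, v₂ = √(2gh + 2ΔP/ρ) = √(2·9.8·34.4 + 2·370000/728) = 41.1 m/s.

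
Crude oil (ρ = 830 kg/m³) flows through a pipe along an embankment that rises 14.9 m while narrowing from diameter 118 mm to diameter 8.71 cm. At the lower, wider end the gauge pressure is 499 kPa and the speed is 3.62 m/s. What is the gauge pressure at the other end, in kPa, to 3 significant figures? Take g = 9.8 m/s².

The volume flow rate is constant, so v₂ = (A₁/A₂)v₁ = (109/59.6)·3.62 = 6.64 m/s.
Energy conservation along the streamline gives P₂ = P₁ − ½ρ(v₂² − v₁²) − ρg(h₂ − h₁).
P₂ = 499000 + ½·830·(3.62² − 6.64²) − 830·9.8·(+14.9) = 499000 + (-12900) − (121000) = 365000 Pa.

365 kPa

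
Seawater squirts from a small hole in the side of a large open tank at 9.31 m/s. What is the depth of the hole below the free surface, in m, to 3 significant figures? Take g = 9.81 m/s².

Torricelli: v = √(2gh), so h = v²/(2g).
h = 9.31²/(2·9.81) = 86.7/19.62 = 4.42 m.

4.42 m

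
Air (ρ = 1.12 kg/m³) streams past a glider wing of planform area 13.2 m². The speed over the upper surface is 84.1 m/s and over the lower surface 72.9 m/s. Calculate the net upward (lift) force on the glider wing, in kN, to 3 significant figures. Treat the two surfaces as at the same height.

13.0 kN

The faster flow above has the lower pressure; Bernoulli (same height) gives ΔP = ½ρ(v_up² − v_low²).
ΔP = ½·1.12·(84.1² − 72.9²) = 985 Pa.
Lift = ΔP · A = 985 × 13.2 = 13000 N.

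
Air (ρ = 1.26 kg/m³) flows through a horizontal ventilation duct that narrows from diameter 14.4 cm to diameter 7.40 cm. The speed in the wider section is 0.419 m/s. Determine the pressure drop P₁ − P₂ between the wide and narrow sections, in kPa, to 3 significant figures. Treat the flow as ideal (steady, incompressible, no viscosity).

The volume flow rate is constant, so v₂ = (A₁/A₂)v₁ = (163/43.0)·0.419 = 1.59 m/s.
The pipe is horizontal, so Bernoulli reduces to P₁ + ½ρv₁² = P₂ + ½ρv₂².
P₁ − P₂ = ½·1.26·(1.59² − 0.419²) = ½·1.26·2.34 = 1.48 Pa.

ΔP ≈ 0.00148 kPa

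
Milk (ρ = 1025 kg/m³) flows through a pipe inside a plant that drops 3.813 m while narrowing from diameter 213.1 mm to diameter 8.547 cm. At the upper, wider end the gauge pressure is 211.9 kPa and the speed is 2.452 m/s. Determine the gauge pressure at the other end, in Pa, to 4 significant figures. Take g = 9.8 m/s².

By continuity, v₂ = v₁·A₁/A₂ = 2.452·(356.7/57.37) = 15.24 m/s.
Applying Bernoulli between the two ends and solving for P₂: P₂ = P₁ + ½ρ(v₁² − v₂²) − ρgΔh.
P₂ = 211900 + ½·1025·(2.452² − 15.24²) − 1025·9.8·(−3.813) = 211900 + (-116000) − (-38300) = 134200 Pa.

P₂ = 134200 Pa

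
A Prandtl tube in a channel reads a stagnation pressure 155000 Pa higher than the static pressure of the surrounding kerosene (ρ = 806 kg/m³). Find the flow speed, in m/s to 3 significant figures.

Bernoulli between the free stream and the stagnation point: ½ρv² = P_stag − P_static.
v = √(2ΔP/ρ) = √(2·155000/806) = 19.6 m/s.

v ≈ 19.6 m/s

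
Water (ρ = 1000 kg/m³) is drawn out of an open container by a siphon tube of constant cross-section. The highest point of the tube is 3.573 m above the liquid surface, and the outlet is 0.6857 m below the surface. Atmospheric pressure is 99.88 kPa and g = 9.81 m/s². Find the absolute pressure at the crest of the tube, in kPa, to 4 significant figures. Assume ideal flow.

From the surface to the outlet (both open to atmosphere, surface at rest): v = √(2g·h_out) = √(2·9.81·0.6857) = 3.668 m/s.
Continuity keeps v the same throughout the tube; from surface to crest, P_atm + 0 = P_top + ½ρv² + ρg·h_top.
P_top = 99880 − ½·1000·3.668² − 1000·9.81·3.573 = 58100 Pa.

P_top = 58.10 kPa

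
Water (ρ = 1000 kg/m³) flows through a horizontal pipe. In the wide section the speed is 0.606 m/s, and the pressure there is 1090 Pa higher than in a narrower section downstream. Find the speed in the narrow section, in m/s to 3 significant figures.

v₂ ≈ 1.60 m/s

With h₁ = h₂, rearranging Bernoulli gives v₂ = √(v₁² + 2ΔP/ρ).
v₂ = √(0.606² + 2·1090/1000) = √(0.367 + 2.18) = 1.60 m/s.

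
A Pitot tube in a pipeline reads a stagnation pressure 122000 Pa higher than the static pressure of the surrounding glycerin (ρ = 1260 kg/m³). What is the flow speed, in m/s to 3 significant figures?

13.9 m/s

Bernoulli between the free stream and the stagnation point: ½ρv² = P_stag − P_static.
v = √(2ΔP/ρ) = √(2·122000/1260) = 13.9 m/s.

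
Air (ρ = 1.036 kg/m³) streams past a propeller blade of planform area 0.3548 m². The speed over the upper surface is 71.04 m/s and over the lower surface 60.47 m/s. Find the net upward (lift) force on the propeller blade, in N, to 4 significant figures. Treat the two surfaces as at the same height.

The faster flow above has the lower pressure; Bernoulli (same height) gives ΔP = ½ρ(v_up² − v_low²).
ΔP = ½·1.036·(71.04² − 60.47²) = 720.1 Pa.
Lift = ΔP · A = 720.1 × 0.3548 = 255.5 N.

F ≈ 255.5 N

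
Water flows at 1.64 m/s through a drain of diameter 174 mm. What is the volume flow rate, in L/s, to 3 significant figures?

Q = A·v = 0.0238 m² × 1.64 m/s = 0.0390 m³/s.
Converting: 0.0390 m³/s × 1000 = 39.0 L/s.

Q = 39.0 L/s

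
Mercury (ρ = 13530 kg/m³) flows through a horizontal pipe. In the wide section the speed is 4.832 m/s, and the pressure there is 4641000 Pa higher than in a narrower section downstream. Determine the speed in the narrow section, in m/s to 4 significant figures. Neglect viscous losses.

26.63 m/s

With h₁ = h₂, rearranging Bernoulli gives v₂ = √(v₁² + 2ΔP/ρ).
v₂ = √(4.832² + 2·4641000/13530) = √(23.35 + 686.0) = 26.63 m/s.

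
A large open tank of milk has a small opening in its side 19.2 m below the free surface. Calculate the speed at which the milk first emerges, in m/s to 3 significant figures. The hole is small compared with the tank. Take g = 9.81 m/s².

v ≈ 19.4 m/s

Torricelli's result v = √(2gh) gives v = √(2·9.81·19.2) = 19.4 m/s.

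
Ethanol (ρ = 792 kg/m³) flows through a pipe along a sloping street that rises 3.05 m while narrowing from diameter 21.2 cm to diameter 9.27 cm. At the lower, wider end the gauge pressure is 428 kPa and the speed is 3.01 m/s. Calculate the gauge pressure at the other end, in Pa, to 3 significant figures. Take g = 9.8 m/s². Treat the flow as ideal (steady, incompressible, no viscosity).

Mass conservation (A₁v₁ = A₂v₂) gives v₂ = 3.01 × 353/67.5 = 15.7 m/s.
Energy conservation along the streamline gives P₂ = P₁ − ½ρ(v₂² − v₁²) − ρg(h₂ − h₁).
P₂ = 428000 + ½·792·(3.01² − 15.7²) − 792·9.8·(+3.05) = 428000 + (-94600) − (23700) = 310000 Pa.

P₂ ≈ 310000 Pa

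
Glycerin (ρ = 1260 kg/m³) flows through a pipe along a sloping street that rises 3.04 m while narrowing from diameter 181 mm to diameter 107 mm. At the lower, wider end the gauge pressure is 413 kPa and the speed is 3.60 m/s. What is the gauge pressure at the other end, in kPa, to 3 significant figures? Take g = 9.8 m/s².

Continuity gives A₁v₁ = A₂v₂, so v₂ = (257 cm²)/(89.9 cm²) × 3.60 m/s = 10.3 m/s.
Bernoulli: P₁ + ½ρv₁² + ρg h₁ = P₂ + ½ρv₂² + ρg h₂, so P₂ = P₁ + ½ρ(v₁² − v₂²) − ρg(h₂ − h₁).
P₂ = 413000 + ½·1260·(3.60² − 10.3²) − 1260·9.8·(+3.04) = 413000 + (-58700) − (37500) = 317000 Pa.

P₂ ≈ 317 kPa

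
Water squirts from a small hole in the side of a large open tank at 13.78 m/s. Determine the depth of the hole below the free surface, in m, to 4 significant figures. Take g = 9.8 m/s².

h ≈ 9.688 m

Inverting v = √(2gh) gives h = v² / 2g.
h = 13.78²/(2·9.8) = 189.9/19.60 = 9.688 m.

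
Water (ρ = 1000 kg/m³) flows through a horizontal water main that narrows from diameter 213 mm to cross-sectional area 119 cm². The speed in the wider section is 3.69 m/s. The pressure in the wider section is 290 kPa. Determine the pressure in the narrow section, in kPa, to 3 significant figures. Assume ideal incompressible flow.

Continuity gives A₁v₁ = A₂v₂, so v₂ = (356 cm²)/(119 cm²) × 3.69 m/s = 11.0 m/s.
Along the horizontal streamline, P + ½ρv² is constant.
P₂ = P₁ − ½ρ(v₂² − v₁²) = 290000 − ½·1000·(11.0² − 3.69²) = 290000 − 54200 = 236000 Pa.

P₂ = 236 kPa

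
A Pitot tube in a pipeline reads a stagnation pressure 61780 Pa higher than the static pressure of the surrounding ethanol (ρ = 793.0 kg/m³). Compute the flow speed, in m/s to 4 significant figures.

Bernoulli between the free stream and the stagnation point: ½ρv² = P_stag − P_static.
v = √(2ΔP/ρ) = √(2·61780/793.0) = 12.48 m/s.

v = 12.48 m/s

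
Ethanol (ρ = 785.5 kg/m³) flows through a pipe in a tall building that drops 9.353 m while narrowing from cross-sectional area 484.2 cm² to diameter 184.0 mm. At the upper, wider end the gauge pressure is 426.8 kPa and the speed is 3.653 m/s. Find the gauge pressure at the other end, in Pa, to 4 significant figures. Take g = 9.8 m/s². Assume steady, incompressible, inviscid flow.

486700 Pa

Mass conservation (A₁v₁ = A₂v₂) gives v₂ = 3.653 × 484.2/265.9 = 6.652 m/s.
Energy conservation along the streamline gives P₂ = P₁ − ½ρ(v₂² − v₁²) − ρg(h₂ − h₁).
P₂ = 426800 + ½·785.5·(3.653² − 6.652²) − 785.5·9.8·(−9.353) = 426800 + (-12140) − (-72000) = 486700 Pa.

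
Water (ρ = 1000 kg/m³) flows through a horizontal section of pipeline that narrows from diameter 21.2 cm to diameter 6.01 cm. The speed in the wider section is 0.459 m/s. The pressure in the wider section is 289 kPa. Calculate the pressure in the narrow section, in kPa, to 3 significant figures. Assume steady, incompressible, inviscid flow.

By continuity, v₂ = v₁·A₁/A₂ = 0.459·(353/28.4) = 5.71 m/s.
With no height change, Bernoulli's equation is P₁ + ½ρv₁² = P₂ + ½ρv₂².
P₂ = P₁ − ½ρ(v₂² − v₁²) = 289000 − ½·1000·(5.71² − 0.459²) = 289000 − 16200 = 273000 Pa.

P₂ = 273 kPa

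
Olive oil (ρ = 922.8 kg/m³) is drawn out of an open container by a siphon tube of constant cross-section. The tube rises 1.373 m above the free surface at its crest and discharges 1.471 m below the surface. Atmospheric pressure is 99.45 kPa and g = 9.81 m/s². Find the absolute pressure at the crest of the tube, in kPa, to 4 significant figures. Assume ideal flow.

Bernoulli surface→outlet gives ½v² = g·h_out, so v = √(2·9.81·1.471) = 5.372 m/s.
The bore is uniform, so the speed at the crest is the same v. Bernoulli surface→crest: P_atm = P_top + ½ρv² + ρg·h_top.
P_top = 99450 − ½·922.8·5.372² − 922.8·9.81·1.373 = 73700 Pa.

P_top ≈ 73.70 kPa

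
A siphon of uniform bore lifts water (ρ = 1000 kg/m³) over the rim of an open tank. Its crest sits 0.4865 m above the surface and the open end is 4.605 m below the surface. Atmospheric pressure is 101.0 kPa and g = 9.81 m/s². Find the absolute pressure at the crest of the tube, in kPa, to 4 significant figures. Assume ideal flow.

From the surface to the outlet (both open to atmosphere, surface at rest): v = √(2g·h_out) = √(2·9.81·4.605) = 9.505 m/s.
With constant cross-section the crest speed equals v; applying Bernoulli from the surface up to the crest, P_top = P_atm − ½ρv² − ρg·h_top.
P_top = 101000 − ½·1000·9.505² − 1000·9.81·0.4865 = 51050 Pa.

P_top ≈ 51.05 kPa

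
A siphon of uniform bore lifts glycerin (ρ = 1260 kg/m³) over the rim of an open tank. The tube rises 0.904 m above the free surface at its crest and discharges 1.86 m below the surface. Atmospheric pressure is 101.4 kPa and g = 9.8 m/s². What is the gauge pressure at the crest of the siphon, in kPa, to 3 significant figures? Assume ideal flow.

P_gauge ≈ -34.1 kPa

From the surface to the outlet (both open to atmosphere, surface at rest): v = √(2g·h_out) = √(2·9.8·1.86) = 6.04 m/s.
Continuity keeps v the same throughout the tube; from surface to crest, P_atm + 0 = P_top + ½ρv² + ρg·h_top.
P_top = 101400 − ½·1260·6.04² − 1260·9.8·0.904 = 67300 Pa. So P_gauge = P_top − P_atm = -34100 Pa.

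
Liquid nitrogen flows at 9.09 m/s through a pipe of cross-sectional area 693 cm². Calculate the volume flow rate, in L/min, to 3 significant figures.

Q = A·v = 0.0693 m² × 9.09 m/s = 0.630 m³/s.
Converting: 0.630 m³/s × 60000 = 37800 L/min.

Q = 37800 L/min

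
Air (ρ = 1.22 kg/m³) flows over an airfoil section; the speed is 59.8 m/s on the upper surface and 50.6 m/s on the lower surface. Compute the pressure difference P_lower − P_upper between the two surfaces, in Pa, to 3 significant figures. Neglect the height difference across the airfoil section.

ΔP = 620 Pa

The pressure is lower where the speed is higher: ΔP = ½ρ(v_up² − v_low²).
ΔP = ½·1.22·(59.8² − 50.6²) = 620 Pa.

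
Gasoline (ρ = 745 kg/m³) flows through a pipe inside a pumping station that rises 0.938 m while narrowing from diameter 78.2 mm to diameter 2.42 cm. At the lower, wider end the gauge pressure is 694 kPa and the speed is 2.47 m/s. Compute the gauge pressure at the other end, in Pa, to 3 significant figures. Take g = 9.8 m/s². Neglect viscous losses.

The volume flow rate is constant, so v₂ = (A₁/A₂)v₁ = (48.0/4.60)·2.47 = 25.8 m/s.
Applying Bernoulli between the two ends and solving for P₂: P₂ = P₁ + ½ρ(v₁² − v₂²) − ρgΔh.
P₂ = 694000 + ½·745·(2.47² − 25.8²) − 745·9.8·(+0.938) = 694000 + (-246000) − (6850) = 442000 Pa.

442000 Pa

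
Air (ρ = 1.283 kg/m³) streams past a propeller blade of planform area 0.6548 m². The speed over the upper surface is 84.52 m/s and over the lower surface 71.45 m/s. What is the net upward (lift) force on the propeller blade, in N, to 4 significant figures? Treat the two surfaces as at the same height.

The faster flow above has the lower pressure; Bernoulli (same height) gives ΔP = ½ρ(v_up² − v_low²).
ΔP = ½·1.283·(84.52² − 71.45²) = 1308 Pa.
Lift = ΔP · A = 1308 × 0.6548 = 856.3 N.

F = 856.3 N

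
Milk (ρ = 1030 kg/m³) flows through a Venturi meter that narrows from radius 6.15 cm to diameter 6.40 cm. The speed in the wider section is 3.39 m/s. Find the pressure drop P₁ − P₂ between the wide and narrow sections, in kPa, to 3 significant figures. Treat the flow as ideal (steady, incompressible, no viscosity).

Continuity gives A₁v₁ = A₂v₂, so v₂ = (119 cm²)/(32.2 cm²) × 3.39 m/s = 12.5 m/s.
Along the horizontal streamline, P + ½ρv² is constant.
P₁ − P₂ = ½·1030·(12.5² − 3.39²) = ½·1030·145 = 74800 Pa.

ΔP ≈ 74.8 kPa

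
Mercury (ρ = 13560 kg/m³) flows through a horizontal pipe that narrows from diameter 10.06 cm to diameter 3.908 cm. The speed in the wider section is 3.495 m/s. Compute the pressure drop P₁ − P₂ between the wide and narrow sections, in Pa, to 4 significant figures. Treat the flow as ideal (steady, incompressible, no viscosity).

Mass conservation (A₁v₁ = A₂v₂) gives v₂ = 3.495 × 79.49/11.99 = 23.16 m/s.
The pipe is horizontal, so Bernoulli reduces to P₁ + ½ρv₁² = P₂ + ½ρv₂².
P₁ − P₂ = ½·13560·(23.16² − 3.495²) = ½·13560·524.2 = 3554000 Pa.

3554000 Pa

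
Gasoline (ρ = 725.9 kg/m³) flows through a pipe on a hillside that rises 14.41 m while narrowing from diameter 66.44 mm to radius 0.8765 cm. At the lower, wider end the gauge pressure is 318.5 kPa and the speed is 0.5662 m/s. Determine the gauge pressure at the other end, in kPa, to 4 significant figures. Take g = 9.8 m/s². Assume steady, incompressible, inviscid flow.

The volume flow rate is constant, so v₂ = (A₁/A₂)v₁ = (34.67/2.414)·0.5662 = 8.133 m/s.
Applying Bernoulli between the two ends and solving for P₂: P₂ = P₁ + ½ρ(v₁² − v₂²) − ρgΔh.
P₂ = 318500 + ½·725.9·(0.5662² − 8.133²) − 725.9·9.8·(+14.41) = 318500 + (-23890) − (102500) = 192100 Pa.

P₂ ≈ 192.1 kPa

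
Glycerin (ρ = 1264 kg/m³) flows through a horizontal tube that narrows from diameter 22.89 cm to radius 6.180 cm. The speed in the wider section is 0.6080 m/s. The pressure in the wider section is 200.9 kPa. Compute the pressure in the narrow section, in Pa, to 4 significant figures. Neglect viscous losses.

Continuity gives A₁v₁ = A₂v₂, so v₂ = (411.5 cm²)/(120.0 cm²) × 0.6080 m/s = 2.085 m/s.
With no height change, Bernoulli's equation is P₁ + ½ρv₁² = P₂ + ½ρv₂².
P₂ = P₁ − ½ρ(v₂² − v₁²) = 200900 − ½·1264·(2.085² − 0.6080²) = 200900 − 2514 = 198400 Pa.

198400 Pa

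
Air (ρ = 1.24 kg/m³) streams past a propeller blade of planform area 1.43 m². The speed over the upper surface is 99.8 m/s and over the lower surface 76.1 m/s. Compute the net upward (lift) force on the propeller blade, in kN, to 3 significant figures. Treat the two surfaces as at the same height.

The faster flow above has the lower pressure; Bernoulli (same height) gives ΔP = ½ρ(v_up² − v_low²).
ΔP = ½·1.24·(99.8² − 76.1²) = 2580 Pa.
Lift = ΔP · A = 2580 × 1.43 = 3700 N.

F = 3.70 kN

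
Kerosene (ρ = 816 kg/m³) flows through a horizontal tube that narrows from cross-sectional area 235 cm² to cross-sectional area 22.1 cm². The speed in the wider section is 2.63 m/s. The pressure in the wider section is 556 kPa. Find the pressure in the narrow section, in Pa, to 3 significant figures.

Mass conservation (A₁v₁ = A₂v₂) gives v₂ = 2.63 × 235/22.1 = 28.0 m/s.
The pipe is horizontal, so Bernoulli reduces to P₁ + ½ρv₁² = P₂ + ½ρv₂².
P₂ = P₁ − ½ρ(v₂² − v₁²) = 556000 − ½·816·(28.0² − 2.63²) = 556000 − 316000 = 240000 Pa.

240000 Pa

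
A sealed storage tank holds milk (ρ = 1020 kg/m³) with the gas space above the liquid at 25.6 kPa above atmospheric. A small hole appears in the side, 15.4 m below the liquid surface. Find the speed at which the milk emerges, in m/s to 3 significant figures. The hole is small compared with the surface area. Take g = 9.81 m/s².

Take point 1 at the surface (v₁ ≈ 0) and point 2 at the hole (at atmospheric pressure). Bernoulli: P₁ + ρg h = P_atm + ½ρv₂².
With P₁ − P_atm = 25600 Pa, v₂ = √(2gh + 2ΔP/ρ) = √(2·9.81·15.4 + 2·25600/1020) = 18.8 m/s.

v = 18.8 m/s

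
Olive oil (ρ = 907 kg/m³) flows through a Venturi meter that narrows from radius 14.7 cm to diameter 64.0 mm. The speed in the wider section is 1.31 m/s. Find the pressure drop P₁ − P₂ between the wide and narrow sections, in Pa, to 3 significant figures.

ΔP ≈ 346000 Pa

Continuity gives A₁v₁ = A₂v₂, so v₂ = (679 cm²)/(32.2 cm²) × 1.31 m/s = 27.6 m/s.
Along the horizontal streamline, P + ½ρv² is constant.
P₁ − P₂ = ½·907·(27.6² − 1.31²) = ½·907·762 = 346000 Pa.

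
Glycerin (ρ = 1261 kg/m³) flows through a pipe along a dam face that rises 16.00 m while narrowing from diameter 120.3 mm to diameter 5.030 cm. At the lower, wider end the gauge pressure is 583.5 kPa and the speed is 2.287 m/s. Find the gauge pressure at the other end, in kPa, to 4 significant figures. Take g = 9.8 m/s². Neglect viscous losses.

Mass conservation (A₁v₁ = A₂v₂) gives v₂ = 2.287 × 113.7/19.87 = 13.08 m/s.
Applying Bernoulli between the two ends and solving for P₂: P₂ = P₁ + ½ρ(v₁² − v₂²) − ρgΔh.
P₂ = 583500 + ½·1261·(2.287² − 13.08²) − 1261·9.8·(+16.00) = 583500 + (-104600) − (197700) = 281200 Pa.

P₂ = 281.2 kPa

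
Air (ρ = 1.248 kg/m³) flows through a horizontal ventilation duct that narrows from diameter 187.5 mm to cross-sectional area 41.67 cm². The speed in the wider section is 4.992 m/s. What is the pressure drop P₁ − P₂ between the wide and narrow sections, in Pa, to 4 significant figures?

Continuity gives A₁v₁ = A₂v₂, so v₂ = (276.1 cm²)/(41.67 cm²) × 4.992 m/s = 33.08 m/s.
Bernoulli (h₁ = h₂): P₁ − P₂ = ½ρ(v₂² − v₁²).
P₁ − P₂ = ½·1.248·(33.08² − 4.992²) = ½·1.248·1069 = 667.2 Pa.

667.2 Pa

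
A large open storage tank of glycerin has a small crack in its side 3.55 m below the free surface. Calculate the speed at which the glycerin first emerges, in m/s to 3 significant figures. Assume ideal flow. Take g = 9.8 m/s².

v ≈ 8.34 m/s

With the surface at rest and both surface and jet at atmospheric pressure, Bernoulli gives ρg h = ½ρv², so v = √(2gh) = √(2·9.8·3.55) = 8.34 m/s.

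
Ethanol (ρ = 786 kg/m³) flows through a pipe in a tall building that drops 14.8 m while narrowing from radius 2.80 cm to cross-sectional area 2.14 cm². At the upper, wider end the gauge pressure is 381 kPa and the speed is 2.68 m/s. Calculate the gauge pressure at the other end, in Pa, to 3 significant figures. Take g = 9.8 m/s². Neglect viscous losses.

Continuity gives A₁v₁ = A₂v₂, so v₂ = (24.6 cm²)/(2.14 cm²) × 2.68 m/s = 30.8 m/s.
Applying Bernoulli between the two ends and solving for P₂: P₂ = P₁ + ½ρ(v₁² − v₂²) − ρgΔh.
P₂ = 381000 + ½·786·(2.68² − 30.8²) − 786·9.8·(−14.8) = 381000 + (-371000) − (-114000) = 124000 Pa.

P₂ ≈ 124000 Pa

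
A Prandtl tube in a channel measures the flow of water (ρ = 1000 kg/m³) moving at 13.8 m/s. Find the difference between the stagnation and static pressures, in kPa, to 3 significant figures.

Bernoulli between the free stream and the stagnation point: ½ρv² = P_stag − P_static.
ΔP = ½·1000·13.8² = 95200 Pa.

ΔP = 95.2 kPa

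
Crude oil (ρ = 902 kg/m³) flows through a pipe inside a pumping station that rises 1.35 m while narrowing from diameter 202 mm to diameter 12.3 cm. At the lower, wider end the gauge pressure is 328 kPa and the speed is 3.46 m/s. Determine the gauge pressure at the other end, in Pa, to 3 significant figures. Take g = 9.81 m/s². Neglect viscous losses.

Continuity gives A₁v₁ = A₂v₂, so v₂ = (320 cm²)/(119 cm²) × 3.46 m/s = 9.33 m/s.
Bernoulli: P₁ + ½ρv₁² + ρg h₁ = P₂ + ½ρv₂² + ρg h₂, so P₂ = P₁ + ½ρ(v₁² − v₂²) − ρg(h₂ − h₁).
P₂ = 328000 + ½·902·(3.46² − 9.33²) − 902·9.81·(+1.35) = 328000 + (-33900) − (11900) = 282000 Pa.

P₂ = 282000 Pa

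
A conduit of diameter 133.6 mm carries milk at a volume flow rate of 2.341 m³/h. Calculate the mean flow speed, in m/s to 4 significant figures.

v = 0.04639 m/s

Q = 2.341 m³/h = 0.0006503 m³/s.
v = Q/A = 0.0006503 / 0.01402 = 0.04639 m/s.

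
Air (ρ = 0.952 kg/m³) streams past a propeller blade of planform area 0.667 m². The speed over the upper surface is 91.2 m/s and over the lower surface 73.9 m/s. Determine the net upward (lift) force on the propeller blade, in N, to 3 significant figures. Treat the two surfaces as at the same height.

From P + ½ρv² = const at equal height, P_low − P_up = ½ρ(v_up² − v_low²).
ΔP = ½·0.952·(91.2² − 73.9²) = 1360 Pa.
Lift = ΔP · A = 1360 × 0.667 = 907 N.

F ≈ 907 N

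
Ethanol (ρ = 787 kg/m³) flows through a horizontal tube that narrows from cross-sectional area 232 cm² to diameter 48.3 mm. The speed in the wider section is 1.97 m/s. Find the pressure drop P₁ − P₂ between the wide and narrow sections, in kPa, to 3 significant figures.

243 kPa

Continuity gives A₁v₁ = A₂v₂, so v₂ = (232 cm²)/(18.3 cm²) × 1.97 m/s = 24.9 m/s.
Along the horizontal streamline, P + ½ρv² is constant.
P₁ − P₂ = ½·787·(24.9² − 1.97²) = ½·787·618 = 243000 Pa.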